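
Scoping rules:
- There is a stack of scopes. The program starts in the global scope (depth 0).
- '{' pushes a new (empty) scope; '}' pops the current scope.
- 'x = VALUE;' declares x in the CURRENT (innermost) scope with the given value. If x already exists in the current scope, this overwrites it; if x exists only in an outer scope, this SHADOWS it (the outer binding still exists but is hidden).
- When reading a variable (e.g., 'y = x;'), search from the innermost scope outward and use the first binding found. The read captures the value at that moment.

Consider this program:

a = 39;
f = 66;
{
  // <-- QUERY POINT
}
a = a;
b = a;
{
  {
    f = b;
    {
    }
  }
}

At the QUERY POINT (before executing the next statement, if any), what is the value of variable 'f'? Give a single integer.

Step 1: declare a=39 at depth 0
Step 2: declare f=66 at depth 0
Step 3: enter scope (depth=1)
Visible at query point: a=39 f=66

Answer: 66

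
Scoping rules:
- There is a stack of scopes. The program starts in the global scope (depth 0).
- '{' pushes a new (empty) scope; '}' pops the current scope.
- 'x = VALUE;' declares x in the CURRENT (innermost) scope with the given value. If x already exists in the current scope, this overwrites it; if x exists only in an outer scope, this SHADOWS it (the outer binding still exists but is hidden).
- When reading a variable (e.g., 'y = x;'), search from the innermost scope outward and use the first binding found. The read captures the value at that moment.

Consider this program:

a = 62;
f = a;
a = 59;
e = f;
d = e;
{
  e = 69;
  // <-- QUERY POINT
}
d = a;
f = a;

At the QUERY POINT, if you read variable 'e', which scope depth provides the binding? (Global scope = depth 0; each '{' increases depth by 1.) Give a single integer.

Step 1: declare a=62 at depth 0
Step 2: declare f=(read a)=62 at depth 0
Step 3: declare a=59 at depth 0
Step 4: declare e=(read f)=62 at depth 0
Step 5: declare d=(read e)=62 at depth 0
Step 6: enter scope (depth=1)
Step 7: declare e=69 at depth 1
Visible at query point: a=59 d=62 e=69 f=62

Answer: 1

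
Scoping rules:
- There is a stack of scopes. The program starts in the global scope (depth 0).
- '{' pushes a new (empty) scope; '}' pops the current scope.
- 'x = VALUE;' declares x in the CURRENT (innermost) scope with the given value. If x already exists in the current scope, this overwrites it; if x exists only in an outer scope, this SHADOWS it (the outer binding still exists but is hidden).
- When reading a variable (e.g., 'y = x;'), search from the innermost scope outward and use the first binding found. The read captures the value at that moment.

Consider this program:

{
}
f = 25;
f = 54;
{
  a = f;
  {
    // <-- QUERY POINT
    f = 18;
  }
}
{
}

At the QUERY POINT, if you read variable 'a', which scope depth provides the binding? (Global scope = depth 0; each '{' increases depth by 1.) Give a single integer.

Step 1: enter scope (depth=1)
Step 2: exit scope (depth=0)
Step 3: declare f=25 at depth 0
Step 4: declare f=54 at depth 0
Step 5: enter scope (depth=1)
Step 6: declare a=(read f)=54 at depth 1
Step 7: enter scope (depth=2)
Visible at query point: a=54 f=54

Answer: 1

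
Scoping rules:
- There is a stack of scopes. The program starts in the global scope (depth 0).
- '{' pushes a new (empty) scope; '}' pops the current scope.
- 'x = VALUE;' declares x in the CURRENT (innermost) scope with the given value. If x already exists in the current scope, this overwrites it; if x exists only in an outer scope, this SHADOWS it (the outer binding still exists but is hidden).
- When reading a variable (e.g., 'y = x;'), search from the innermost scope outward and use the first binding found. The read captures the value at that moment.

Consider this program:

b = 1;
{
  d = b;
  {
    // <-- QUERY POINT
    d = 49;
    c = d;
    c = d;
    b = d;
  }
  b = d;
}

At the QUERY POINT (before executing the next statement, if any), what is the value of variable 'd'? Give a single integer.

Answer: 1

Derivation:
Step 1: declare b=1 at depth 0
Step 2: enter scope (depth=1)
Step 3: declare d=(read b)=1 at depth 1
Step 4: enter scope (depth=2)
Visible at query point: b=1 d=1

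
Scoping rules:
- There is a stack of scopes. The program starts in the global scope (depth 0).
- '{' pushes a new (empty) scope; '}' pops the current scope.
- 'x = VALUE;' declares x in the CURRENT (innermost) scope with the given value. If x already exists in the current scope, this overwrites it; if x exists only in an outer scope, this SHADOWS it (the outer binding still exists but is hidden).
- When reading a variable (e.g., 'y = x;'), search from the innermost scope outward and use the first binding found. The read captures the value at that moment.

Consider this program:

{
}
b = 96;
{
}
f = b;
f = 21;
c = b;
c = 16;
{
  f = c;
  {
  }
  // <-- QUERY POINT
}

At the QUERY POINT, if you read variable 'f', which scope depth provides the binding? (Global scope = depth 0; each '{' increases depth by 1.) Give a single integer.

Step 1: enter scope (depth=1)
Step 2: exit scope (depth=0)
Step 3: declare b=96 at depth 0
Step 4: enter scope (depth=1)
Step 5: exit scope (depth=0)
Step 6: declare f=(read b)=96 at depth 0
Step 7: declare f=21 at depth 0
Step 8: declare c=(read b)=96 at depth 0
Step 9: declare c=16 at depth 0
Step 10: enter scope (depth=1)
Step 11: declare f=(read c)=16 at depth 1
Step 12: enter scope (depth=2)
Step 13: exit scope (depth=1)
Visible at query point: b=96 c=16 f=16

Answer: 1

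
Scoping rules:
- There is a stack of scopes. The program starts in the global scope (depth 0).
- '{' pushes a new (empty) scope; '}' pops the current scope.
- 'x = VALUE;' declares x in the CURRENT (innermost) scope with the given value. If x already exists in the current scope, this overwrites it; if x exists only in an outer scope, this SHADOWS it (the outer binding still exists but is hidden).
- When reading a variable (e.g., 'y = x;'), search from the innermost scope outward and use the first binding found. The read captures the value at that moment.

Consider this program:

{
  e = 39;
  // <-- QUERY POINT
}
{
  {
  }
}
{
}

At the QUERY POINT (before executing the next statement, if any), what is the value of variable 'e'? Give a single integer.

Step 1: enter scope (depth=1)
Step 2: declare e=39 at depth 1
Visible at query point: e=39

Answer: 39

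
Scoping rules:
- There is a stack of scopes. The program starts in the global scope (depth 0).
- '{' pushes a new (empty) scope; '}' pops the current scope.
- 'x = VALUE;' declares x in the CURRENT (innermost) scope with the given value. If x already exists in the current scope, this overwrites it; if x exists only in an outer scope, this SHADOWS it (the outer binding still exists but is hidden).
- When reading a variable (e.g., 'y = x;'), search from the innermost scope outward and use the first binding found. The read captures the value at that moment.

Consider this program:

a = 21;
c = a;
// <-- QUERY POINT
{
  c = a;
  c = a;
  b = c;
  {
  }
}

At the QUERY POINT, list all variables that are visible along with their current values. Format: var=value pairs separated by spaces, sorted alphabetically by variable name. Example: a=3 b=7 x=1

Step 1: declare a=21 at depth 0
Step 2: declare c=(read a)=21 at depth 0
Visible at query point: a=21 c=21

Answer: a=21 c=21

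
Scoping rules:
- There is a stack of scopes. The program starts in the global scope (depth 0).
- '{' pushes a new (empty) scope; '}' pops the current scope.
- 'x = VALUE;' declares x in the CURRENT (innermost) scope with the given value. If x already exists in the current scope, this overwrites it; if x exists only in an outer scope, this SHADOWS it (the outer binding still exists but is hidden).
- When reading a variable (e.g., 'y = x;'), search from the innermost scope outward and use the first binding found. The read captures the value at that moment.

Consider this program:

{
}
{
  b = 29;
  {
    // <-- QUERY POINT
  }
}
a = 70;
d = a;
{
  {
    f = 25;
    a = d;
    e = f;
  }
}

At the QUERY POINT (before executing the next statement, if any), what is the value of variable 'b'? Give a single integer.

Answer: 29

Derivation:
Step 1: enter scope (depth=1)
Step 2: exit scope (depth=0)
Step 3: enter scope (depth=1)
Step 4: declare b=29 at depth 1
Step 5: enter scope (depth=2)
Visible at query point: b=29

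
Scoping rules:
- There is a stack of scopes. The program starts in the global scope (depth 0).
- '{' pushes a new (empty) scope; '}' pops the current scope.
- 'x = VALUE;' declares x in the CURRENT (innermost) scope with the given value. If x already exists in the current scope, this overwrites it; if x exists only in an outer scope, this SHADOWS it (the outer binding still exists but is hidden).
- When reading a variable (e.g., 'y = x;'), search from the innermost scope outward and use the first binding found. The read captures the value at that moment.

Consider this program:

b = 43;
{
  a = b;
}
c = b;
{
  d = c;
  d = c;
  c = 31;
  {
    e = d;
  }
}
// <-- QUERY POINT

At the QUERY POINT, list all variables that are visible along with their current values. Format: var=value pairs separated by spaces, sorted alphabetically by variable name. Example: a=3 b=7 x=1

Step 1: declare b=43 at depth 0
Step 2: enter scope (depth=1)
Step 3: declare a=(read b)=43 at depth 1
Step 4: exit scope (depth=0)
Step 5: declare c=(read b)=43 at depth 0
Step 6: enter scope (depth=1)
Step 7: declare d=(read c)=43 at depth 1
Step 8: declare d=(read c)=43 at depth 1
Step 9: declare c=31 at depth 1
Step 10: enter scope (depth=2)
Step 11: declare e=(read d)=43 at depth 2
Step 12: exit scope (depth=1)
Step 13: exit scope (depth=0)
Visible at query point: b=43 c=43

Answer: b=43 c=43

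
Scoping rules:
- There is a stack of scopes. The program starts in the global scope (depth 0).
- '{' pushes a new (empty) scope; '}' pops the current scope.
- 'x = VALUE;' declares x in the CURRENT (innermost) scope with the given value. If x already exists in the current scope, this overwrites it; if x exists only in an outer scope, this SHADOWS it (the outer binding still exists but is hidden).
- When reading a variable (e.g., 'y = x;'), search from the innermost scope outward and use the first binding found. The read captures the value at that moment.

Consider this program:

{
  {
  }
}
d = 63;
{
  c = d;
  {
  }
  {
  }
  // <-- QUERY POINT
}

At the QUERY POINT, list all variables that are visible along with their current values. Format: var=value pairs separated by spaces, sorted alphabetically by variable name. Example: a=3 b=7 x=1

Step 1: enter scope (depth=1)
Step 2: enter scope (depth=2)
Step 3: exit scope (depth=1)
Step 4: exit scope (depth=0)
Step 5: declare d=63 at depth 0
Step 6: enter scope (depth=1)
Step 7: declare c=(read d)=63 at depth 1
Step 8: enter scope (depth=2)
Step 9: exit scope (depth=1)
Step 10: enter scope (depth=2)
Step 11: exit scope (depth=1)
Visible at query point: c=63 d=63

Answer: c=63 d=63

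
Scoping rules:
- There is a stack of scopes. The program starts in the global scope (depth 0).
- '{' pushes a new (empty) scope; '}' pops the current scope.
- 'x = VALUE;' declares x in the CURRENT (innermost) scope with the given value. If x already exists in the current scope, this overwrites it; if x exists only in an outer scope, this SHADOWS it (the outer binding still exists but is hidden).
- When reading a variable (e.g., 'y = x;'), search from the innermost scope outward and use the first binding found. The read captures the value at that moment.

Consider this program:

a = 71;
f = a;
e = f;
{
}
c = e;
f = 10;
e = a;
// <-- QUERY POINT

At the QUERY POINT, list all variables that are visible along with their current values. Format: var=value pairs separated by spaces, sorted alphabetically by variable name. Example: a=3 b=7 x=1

Step 1: declare a=71 at depth 0
Step 2: declare f=(read a)=71 at depth 0
Step 3: declare e=(read f)=71 at depth 0
Step 4: enter scope (depth=1)
Step 5: exit scope (depth=0)
Step 6: declare c=(read e)=71 at depth 0
Step 7: declare f=10 at depth 0
Step 8: declare e=(read a)=71 at depth 0
Visible at query point: a=71 c=71 e=71 f=10

Answer: a=71 c=71 e=71 f=10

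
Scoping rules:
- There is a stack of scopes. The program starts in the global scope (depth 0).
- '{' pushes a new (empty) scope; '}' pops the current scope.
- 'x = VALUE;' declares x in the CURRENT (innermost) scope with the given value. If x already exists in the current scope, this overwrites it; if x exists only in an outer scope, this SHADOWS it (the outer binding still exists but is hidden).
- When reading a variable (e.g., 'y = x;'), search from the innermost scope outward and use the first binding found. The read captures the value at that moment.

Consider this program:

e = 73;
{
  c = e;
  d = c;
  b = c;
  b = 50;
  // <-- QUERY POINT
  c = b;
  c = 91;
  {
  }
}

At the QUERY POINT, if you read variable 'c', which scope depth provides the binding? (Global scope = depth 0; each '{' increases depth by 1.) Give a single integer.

Step 1: declare e=73 at depth 0
Step 2: enter scope (depth=1)
Step 3: declare c=(read e)=73 at depth 1
Step 4: declare d=(read c)=73 at depth 1
Step 5: declare b=(read c)=73 at depth 1
Step 6: declare b=50 at depth 1
Visible at query point: b=50 c=73 d=73 e=73

Answer: 1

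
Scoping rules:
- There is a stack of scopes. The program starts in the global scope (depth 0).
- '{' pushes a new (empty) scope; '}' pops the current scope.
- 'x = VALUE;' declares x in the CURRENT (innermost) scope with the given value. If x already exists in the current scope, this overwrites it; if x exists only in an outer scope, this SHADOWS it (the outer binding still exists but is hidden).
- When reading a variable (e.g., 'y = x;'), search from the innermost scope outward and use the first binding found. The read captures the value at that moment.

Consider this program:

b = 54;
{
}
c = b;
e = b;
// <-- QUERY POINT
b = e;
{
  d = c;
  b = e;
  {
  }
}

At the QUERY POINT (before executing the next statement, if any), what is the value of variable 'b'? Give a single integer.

Step 1: declare b=54 at depth 0
Step 2: enter scope (depth=1)
Step 3: exit scope (depth=0)
Step 4: declare c=(read b)=54 at depth 0
Step 5: declare e=(read b)=54 at depth 0
Visible at query point: b=54 c=54 e=54

Answer: 54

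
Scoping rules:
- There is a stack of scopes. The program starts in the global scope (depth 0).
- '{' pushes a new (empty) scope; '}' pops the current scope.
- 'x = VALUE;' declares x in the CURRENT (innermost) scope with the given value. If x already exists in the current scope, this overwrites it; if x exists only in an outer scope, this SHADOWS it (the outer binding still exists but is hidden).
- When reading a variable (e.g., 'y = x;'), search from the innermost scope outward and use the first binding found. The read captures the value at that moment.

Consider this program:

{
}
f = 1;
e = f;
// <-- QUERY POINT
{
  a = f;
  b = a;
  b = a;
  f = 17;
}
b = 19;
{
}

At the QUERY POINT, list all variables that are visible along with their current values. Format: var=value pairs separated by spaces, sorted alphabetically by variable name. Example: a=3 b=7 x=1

Step 1: enter scope (depth=1)
Step 2: exit scope (depth=0)
Step 3: declare f=1 at depth 0
Step 4: declare e=(read f)=1 at depth 0
Visible at query point: e=1 f=1

Answer: e=1 f=1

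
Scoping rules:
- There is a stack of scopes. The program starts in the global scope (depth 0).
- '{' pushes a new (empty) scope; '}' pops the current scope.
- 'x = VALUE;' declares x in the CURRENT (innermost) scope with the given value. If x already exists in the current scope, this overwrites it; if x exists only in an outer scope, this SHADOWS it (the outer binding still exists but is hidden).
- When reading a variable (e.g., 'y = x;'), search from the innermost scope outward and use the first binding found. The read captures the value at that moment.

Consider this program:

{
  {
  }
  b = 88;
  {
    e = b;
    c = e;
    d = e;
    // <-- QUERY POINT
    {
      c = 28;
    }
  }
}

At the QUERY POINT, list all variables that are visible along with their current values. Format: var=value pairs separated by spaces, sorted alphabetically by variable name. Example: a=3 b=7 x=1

Step 1: enter scope (depth=1)
Step 2: enter scope (depth=2)
Step 3: exit scope (depth=1)
Step 4: declare b=88 at depth 1
Step 5: enter scope (depth=2)
Step 6: declare e=(read b)=88 at depth 2
Step 7: declare c=(read e)=88 at depth 2
Step 8: declare d=(read e)=88 at depth 2
Visible at query point: b=88 c=88 d=88 e=88

Answer: b=88 c=88 d=88 e=88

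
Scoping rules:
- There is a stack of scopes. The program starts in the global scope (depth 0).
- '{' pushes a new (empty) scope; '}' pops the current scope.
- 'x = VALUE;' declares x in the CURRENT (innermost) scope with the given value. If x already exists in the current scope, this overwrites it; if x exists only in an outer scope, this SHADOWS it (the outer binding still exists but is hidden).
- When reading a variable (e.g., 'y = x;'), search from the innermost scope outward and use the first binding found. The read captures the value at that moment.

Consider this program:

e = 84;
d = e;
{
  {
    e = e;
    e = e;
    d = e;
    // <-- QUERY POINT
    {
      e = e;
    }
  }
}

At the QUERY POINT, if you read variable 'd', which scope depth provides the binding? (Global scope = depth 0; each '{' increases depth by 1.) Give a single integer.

Step 1: declare e=84 at depth 0
Step 2: declare d=(read e)=84 at depth 0
Step 3: enter scope (depth=1)
Step 4: enter scope (depth=2)
Step 5: declare e=(read e)=84 at depth 2
Step 6: declare e=(read e)=84 at depth 2
Step 7: declare d=(read e)=84 at depth 2
Visible at query point: d=84 e=84

Answer: 2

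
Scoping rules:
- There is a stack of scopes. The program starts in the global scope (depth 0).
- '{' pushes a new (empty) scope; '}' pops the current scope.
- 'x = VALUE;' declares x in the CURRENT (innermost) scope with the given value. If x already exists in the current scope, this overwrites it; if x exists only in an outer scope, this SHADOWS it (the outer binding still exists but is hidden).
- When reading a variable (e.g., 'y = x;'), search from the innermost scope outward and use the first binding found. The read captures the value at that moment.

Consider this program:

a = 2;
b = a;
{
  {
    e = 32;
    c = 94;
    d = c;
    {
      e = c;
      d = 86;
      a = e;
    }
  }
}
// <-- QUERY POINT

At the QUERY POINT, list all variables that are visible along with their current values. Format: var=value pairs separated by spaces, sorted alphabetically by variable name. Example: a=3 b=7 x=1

Step 1: declare a=2 at depth 0
Step 2: declare b=(read a)=2 at depth 0
Step 3: enter scope (depth=1)
Step 4: enter scope (depth=2)
Step 5: declare e=32 at depth 2
Step 6: declare c=94 at depth 2
Step 7: declare d=(read c)=94 at depth 2
Step 8: enter scope (depth=3)
Step 9: declare e=(read c)=94 at depth 3
Step 10: declare d=86 at depth 3
Step 11: declare a=(read e)=94 at depth 3
Step 12: exit scope (depth=2)
Step 13: exit scope (depth=1)
Step 14: exit scope (depth=0)
Visible at query point: a=2 b=2

Answer: a=2 b=2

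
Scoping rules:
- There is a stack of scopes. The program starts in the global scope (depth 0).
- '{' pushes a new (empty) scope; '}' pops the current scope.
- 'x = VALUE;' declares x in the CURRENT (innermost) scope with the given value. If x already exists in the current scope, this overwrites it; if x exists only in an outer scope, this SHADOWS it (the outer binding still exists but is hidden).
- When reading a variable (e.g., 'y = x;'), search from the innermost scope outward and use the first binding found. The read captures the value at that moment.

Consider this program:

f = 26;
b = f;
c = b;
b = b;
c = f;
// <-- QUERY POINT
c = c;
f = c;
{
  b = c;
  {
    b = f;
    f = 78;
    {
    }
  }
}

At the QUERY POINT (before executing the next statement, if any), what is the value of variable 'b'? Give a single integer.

Answer: 26

Derivation:
Step 1: declare f=26 at depth 0
Step 2: declare b=(read f)=26 at depth 0
Step 3: declare c=(read b)=26 at depth 0
Step 4: declare b=(read b)=26 at depth 0
Step 5: declare c=(read f)=26 at depth 0
Visible at query point: b=26 c=26 f=26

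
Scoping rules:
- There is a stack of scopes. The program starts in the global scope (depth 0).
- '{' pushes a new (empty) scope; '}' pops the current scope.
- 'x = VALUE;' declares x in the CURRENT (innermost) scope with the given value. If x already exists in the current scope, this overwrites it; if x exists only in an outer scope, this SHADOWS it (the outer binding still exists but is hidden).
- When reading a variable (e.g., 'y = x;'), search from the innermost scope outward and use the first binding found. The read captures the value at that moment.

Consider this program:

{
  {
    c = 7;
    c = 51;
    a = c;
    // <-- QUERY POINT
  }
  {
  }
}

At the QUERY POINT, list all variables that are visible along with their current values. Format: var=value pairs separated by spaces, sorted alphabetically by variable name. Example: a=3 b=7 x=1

Step 1: enter scope (depth=1)
Step 2: enter scope (depth=2)
Step 3: declare c=7 at depth 2
Step 4: declare c=51 at depth 2
Step 5: declare a=(read c)=51 at depth 2
Visible at query point: a=51 c=51

Answer: a=51 c=51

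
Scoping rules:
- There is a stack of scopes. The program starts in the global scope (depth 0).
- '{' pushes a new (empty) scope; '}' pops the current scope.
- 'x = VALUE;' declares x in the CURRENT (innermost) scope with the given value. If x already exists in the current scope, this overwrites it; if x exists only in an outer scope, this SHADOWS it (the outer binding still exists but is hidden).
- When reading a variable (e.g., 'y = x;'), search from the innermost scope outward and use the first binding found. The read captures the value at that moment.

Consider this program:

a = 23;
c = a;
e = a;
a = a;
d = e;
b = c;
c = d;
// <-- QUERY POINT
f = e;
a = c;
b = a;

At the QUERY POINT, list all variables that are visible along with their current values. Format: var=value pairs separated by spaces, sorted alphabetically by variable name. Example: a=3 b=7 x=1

Answer: a=23 b=23 c=23 d=23 e=23

Derivation:
Step 1: declare a=23 at depth 0
Step 2: declare c=(read a)=23 at depth 0
Step 3: declare e=(read a)=23 at depth 0
Step 4: declare a=(read a)=23 at depth 0
Step 5: declare d=(read e)=23 at depth 0
Step 6: declare b=(read c)=23 at depth 0
Step 7: declare c=(read d)=23 at depth 0
Visible at query point: a=23 b=23 c=23 d=23 e=23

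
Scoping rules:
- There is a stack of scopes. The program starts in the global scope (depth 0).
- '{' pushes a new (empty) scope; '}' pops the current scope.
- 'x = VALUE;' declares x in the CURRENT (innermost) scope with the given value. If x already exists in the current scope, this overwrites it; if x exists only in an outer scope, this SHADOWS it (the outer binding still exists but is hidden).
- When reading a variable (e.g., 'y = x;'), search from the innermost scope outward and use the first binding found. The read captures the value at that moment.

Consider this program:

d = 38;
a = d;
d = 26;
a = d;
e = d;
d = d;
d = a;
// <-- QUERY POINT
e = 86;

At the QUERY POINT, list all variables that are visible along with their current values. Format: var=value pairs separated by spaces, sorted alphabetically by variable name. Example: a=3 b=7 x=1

Answer: a=26 d=26 e=26

Derivation:
Step 1: declare d=38 at depth 0
Step 2: declare a=(read d)=38 at depth 0
Step 3: declare d=26 at depth 0
Step 4: declare a=(read d)=26 at depth 0
Step 5: declare e=(read d)=26 at depth 0
Step 6: declare d=(read d)=26 at depth 0
Step 7: declare d=(read a)=26 at depth 0
Visible at query point: a=26 d=26 e=26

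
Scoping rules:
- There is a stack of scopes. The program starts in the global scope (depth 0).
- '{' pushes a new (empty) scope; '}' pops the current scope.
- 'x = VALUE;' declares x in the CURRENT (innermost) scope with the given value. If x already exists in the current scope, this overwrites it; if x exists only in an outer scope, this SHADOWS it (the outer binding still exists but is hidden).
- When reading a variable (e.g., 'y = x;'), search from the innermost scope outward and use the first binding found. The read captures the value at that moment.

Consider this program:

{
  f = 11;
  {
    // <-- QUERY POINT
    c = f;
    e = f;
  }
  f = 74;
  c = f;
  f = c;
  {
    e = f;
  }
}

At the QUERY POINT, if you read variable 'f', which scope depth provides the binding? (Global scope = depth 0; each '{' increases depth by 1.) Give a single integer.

Step 1: enter scope (depth=1)
Step 2: declare f=11 at depth 1
Step 3: enter scope (depth=2)
Visible at query point: f=11

Answer: 1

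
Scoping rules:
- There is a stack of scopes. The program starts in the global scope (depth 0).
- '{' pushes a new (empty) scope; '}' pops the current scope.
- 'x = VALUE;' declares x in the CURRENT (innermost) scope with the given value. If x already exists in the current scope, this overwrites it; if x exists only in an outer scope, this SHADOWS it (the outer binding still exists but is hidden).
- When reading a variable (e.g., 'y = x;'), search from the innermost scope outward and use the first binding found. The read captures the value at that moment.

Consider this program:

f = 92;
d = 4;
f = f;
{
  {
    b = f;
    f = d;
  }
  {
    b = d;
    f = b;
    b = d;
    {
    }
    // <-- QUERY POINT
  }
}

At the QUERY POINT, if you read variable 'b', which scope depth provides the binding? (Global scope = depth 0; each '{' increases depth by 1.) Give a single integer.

Step 1: declare f=92 at depth 0
Step 2: declare d=4 at depth 0
Step 3: declare f=(read f)=92 at depth 0
Step 4: enter scope (depth=1)
Step 5: enter scope (depth=2)
Step 6: declare b=(read f)=92 at depth 2
Step 7: declare f=(read d)=4 at depth 2
Step 8: exit scope (depth=1)
Step 9: enter scope (depth=2)
Step 10: declare b=(read d)=4 at depth 2
Step 11: declare f=(read b)=4 at depth 2
Step 12: declare b=(read d)=4 at depth 2
Step 13: enter scope (depth=3)
Step 14: exit scope (depth=2)
Visible at query point: b=4 d=4 f=4

Answer: 2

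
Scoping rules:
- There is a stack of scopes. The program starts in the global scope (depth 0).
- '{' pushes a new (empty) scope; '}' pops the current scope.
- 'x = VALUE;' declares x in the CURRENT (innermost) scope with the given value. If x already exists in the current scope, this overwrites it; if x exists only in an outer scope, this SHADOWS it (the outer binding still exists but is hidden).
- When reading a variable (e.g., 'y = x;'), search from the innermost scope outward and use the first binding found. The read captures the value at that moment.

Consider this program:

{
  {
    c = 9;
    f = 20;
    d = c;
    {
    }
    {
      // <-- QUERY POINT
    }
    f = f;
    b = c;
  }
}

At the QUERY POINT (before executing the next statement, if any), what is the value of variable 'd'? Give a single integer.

Step 1: enter scope (depth=1)
Step 2: enter scope (depth=2)
Step 3: declare c=9 at depth 2
Step 4: declare f=20 at depth 2
Step 5: declare d=(read c)=9 at depth 2
Step 6: enter scope (depth=3)
Step 7: exit scope (depth=2)
Step 8: enter scope (depth=3)
Visible at query point: c=9 d=9 f=20

Answer: 9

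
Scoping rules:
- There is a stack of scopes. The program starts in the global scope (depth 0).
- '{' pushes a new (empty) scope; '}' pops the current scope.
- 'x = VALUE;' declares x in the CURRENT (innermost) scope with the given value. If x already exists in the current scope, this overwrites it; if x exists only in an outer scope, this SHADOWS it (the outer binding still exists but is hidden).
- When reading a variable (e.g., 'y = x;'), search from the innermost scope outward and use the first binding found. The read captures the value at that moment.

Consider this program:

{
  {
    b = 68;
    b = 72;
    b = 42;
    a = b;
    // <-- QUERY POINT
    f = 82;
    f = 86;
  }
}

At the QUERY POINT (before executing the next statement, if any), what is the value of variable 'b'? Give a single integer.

Answer: 42

Derivation:
Step 1: enter scope (depth=1)
Step 2: enter scope (depth=2)
Step 3: declare b=68 at depth 2
Step 4: declare b=72 at depth 2
Step 5: declare b=42 at depth 2
Step 6: declare a=(read b)=42 at depth 2
Visible at query point: a=42 b=42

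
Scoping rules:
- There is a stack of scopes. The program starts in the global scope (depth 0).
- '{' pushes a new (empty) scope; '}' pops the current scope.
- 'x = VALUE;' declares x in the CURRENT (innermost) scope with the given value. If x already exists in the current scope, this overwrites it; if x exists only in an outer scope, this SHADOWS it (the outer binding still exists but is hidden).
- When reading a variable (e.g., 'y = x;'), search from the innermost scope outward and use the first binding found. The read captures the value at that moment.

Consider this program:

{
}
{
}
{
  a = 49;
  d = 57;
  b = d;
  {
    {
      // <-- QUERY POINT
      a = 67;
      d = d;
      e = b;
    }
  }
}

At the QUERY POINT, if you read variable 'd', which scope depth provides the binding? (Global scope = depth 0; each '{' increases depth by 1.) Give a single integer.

Step 1: enter scope (depth=1)
Step 2: exit scope (depth=0)
Step 3: enter scope (depth=1)
Step 4: exit scope (depth=0)
Step 5: enter scope (depth=1)
Step 6: declare a=49 at depth 1
Step 7: declare d=57 at depth 1
Step 8: declare b=(read d)=57 at depth 1
Step 9: enter scope (depth=2)
Step 10: enter scope (depth=3)
Visible at query point: a=49 b=57 d=57

Answer: 1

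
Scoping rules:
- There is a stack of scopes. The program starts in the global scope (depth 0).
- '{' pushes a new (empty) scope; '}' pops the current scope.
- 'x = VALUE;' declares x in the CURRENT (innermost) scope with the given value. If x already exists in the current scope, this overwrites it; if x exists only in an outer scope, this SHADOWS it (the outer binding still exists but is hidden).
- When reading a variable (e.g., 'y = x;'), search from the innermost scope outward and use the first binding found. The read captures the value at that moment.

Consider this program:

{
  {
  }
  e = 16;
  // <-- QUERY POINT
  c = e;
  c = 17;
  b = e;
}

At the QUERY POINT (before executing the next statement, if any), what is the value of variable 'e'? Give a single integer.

Step 1: enter scope (depth=1)
Step 2: enter scope (depth=2)
Step 3: exit scope (depth=1)
Step 4: declare e=16 at depth 1
Visible at query point: e=16

Answer: 16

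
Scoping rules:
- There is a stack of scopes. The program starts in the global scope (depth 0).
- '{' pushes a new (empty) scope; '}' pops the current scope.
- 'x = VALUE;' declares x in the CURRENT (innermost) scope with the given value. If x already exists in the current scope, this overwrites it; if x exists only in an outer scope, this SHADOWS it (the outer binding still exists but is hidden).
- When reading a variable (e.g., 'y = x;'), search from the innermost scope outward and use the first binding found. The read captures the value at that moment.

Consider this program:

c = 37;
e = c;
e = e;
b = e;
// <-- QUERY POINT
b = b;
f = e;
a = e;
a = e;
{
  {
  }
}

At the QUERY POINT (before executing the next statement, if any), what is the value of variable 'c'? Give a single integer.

Step 1: declare c=37 at depth 0
Step 2: declare e=(read c)=37 at depth 0
Step 3: declare e=(read e)=37 at depth 0
Step 4: declare b=(read e)=37 at depth 0
Visible at query point: b=37 c=37 e=37

Answer: 37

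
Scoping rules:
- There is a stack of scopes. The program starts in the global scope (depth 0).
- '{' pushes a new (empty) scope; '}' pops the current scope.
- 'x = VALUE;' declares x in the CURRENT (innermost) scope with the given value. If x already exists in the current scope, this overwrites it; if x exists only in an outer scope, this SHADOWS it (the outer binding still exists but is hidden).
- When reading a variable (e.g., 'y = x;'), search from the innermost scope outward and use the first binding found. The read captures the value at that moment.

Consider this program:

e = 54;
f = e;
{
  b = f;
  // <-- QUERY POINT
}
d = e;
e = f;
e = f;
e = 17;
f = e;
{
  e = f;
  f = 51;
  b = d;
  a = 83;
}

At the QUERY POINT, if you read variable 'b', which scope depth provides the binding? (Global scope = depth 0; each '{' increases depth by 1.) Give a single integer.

Answer: 1

Derivation:
Step 1: declare e=54 at depth 0
Step 2: declare f=(read e)=54 at depth 0
Step 3: enter scope (depth=1)
Step 4: declare b=(read f)=54 at depth 1
Visible at query point: b=54 e=54 f=54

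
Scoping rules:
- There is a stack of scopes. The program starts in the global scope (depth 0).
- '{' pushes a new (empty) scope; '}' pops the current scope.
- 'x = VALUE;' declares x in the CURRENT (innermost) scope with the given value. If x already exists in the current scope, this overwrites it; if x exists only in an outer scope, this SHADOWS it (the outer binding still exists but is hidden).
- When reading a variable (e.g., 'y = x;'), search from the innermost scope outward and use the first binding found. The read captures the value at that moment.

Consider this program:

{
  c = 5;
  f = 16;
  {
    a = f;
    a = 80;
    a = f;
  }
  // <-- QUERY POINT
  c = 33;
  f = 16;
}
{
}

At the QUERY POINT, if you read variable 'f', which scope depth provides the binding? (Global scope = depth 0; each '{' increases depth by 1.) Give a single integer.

Answer: 1

Derivation:
Step 1: enter scope (depth=1)
Step 2: declare c=5 at depth 1
Step 3: declare f=16 at depth 1
Step 4: enter scope (depth=2)
Step 5: declare a=(read f)=16 at depth 2
Step 6: declare a=80 at depth 2
Step 7: declare a=(read f)=16 at depth 2
Step 8: exit scope (depth=1)
Visible at query point: c=5 f=16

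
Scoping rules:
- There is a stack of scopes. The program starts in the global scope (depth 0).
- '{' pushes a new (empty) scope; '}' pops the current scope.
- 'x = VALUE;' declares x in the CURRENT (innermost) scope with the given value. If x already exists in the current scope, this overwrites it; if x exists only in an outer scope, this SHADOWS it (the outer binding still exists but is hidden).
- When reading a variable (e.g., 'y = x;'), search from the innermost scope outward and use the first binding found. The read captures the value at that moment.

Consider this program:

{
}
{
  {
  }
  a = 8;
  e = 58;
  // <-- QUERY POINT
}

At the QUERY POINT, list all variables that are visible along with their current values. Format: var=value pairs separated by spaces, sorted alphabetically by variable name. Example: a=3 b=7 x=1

Step 1: enter scope (depth=1)
Step 2: exit scope (depth=0)
Step 3: enter scope (depth=1)
Step 4: enter scope (depth=2)
Step 5: exit scope (depth=1)
Step 6: declare a=8 at depth 1
Step 7: declare e=58 at depth 1
Visible at query point: a=8 e=58

Answer: a=8 e=58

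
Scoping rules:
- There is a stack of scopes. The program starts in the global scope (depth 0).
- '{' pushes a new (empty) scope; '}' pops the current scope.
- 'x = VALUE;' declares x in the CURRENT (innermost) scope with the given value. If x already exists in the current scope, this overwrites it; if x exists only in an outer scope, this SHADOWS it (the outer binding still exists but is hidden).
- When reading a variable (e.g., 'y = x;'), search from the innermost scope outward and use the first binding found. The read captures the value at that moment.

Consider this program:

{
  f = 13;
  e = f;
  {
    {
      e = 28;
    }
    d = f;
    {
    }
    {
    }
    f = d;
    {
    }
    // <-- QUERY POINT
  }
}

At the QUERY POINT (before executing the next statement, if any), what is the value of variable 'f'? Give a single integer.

Answer: 13

Derivation:
Step 1: enter scope (depth=1)
Step 2: declare f=13 at depth 1
Step 3: declare e=(read f)=13 at depth 1
Step 4: enter scope (depth=2)
Step 5: enter scope (depth=3)
Step 6: declare e=28 at depth 3
Step 7: exit scope (depth=2)
Step 8: declare d=(read f)=13 at depth 2
Step 9: enter scope (depth=3)
Step 10: exit scope (depth=2)
Step 11: enter scope (depth=3)
Step 12: exit scope (depth=2)
Step 13: declare f=(read d)=13 at depth 2
Step 14: enter scope (depth=3)
Step 15: exit scope (depth=2)
Visible at query point: d=13 e=13 f=13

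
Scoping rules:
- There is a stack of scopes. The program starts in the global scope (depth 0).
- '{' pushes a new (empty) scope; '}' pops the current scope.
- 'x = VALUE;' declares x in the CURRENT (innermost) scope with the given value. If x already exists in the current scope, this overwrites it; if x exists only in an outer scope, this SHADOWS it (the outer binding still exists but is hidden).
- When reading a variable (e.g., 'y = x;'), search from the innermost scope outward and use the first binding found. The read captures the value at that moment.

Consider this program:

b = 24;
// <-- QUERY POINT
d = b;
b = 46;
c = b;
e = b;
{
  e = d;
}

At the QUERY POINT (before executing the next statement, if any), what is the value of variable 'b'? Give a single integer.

Step 1: declare b=24 at depth 0
Visible at query point: b=24

Answer: 24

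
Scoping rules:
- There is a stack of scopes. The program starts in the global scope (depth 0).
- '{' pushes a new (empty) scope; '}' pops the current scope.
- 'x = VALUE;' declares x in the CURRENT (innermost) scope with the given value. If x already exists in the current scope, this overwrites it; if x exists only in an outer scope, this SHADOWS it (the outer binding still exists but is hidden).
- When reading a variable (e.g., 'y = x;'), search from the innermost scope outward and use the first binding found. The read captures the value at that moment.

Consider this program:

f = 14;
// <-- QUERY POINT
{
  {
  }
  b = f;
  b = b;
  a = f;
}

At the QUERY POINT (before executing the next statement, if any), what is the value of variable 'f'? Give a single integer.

Step 1: declare f=14 at depth 0
Visible at query point: f=14

Answer: 14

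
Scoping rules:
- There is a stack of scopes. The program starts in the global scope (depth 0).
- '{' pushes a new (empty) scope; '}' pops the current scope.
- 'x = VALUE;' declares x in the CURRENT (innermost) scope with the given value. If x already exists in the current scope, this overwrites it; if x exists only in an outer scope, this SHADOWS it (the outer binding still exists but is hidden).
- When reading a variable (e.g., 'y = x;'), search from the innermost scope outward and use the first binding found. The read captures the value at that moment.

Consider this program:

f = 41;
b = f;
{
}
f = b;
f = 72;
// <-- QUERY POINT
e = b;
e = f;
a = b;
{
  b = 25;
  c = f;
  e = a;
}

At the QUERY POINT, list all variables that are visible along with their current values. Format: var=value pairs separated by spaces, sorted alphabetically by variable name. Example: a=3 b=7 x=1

Answer: b=41 f=72

Derivation:
Step 1: declare f=41 at depth 0
Step 2: declare b=(read f)=41 at depth 0
Step 3: enter scope (depth=1)
Step 4: exit scope (depth=0)
Step 5: declare f=(read b)=41 at depth 0
Step 6: declare f=72 at depth 0
Visible at query point: b=41 f=72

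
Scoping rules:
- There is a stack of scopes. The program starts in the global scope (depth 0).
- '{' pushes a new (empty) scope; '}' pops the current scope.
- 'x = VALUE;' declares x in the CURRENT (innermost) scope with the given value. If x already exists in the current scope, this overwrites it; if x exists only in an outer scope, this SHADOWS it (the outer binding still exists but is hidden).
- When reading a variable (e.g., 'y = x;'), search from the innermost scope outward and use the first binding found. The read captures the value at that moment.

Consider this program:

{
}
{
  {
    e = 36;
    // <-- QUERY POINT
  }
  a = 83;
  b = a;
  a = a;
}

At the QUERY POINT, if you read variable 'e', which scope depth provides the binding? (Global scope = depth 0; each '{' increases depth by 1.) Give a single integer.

Answer: 2

Derivation:
Step 1: enter scope (depth=1)
Step 2: exit scope (depth=0)
Step 3: enter scope (depth=1)
Step 4: enter scope (depth=2)
Step 5: declare e=36 at depth 2
Visible at query point: e=36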